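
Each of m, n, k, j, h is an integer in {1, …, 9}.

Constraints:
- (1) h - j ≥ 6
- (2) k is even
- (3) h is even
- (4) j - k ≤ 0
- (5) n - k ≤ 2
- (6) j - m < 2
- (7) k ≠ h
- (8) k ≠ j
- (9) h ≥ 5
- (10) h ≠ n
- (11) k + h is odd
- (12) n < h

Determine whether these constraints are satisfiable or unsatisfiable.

Unsatisfiable

Constraint 2 makes k even and constraint 3 makes h even, so k + h must be even. Constraint 11 says k + h is odd — contradiction.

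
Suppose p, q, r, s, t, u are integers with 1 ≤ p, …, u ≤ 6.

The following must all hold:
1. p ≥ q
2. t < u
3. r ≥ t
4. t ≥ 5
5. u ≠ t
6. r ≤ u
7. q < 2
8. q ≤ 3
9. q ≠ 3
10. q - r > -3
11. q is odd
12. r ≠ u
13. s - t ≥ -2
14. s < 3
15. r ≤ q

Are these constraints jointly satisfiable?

Unsatisfiable

From constraints 3 and 4: r ≥ t and t ≥ 5, so r ≥ 5. From constraints 8 and 15: r ≤ q and q ≤ 3, so r ≤ 3. But 3 < 5, so no value of r works.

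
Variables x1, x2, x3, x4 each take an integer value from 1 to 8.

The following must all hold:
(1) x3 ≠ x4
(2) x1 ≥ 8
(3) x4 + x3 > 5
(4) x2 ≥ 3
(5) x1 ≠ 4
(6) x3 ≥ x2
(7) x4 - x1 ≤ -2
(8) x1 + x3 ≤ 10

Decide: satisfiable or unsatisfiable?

Unsatisfiable

From constraint 2: x1 ≥ 8. From constraints 4 and 6: x3 ≥ x2 ≥ 3. Hence x1 + x3 ≥ 11. But constraint 8 requires x1 + x3 ≤ 10, and 10 < 11. Contradiction.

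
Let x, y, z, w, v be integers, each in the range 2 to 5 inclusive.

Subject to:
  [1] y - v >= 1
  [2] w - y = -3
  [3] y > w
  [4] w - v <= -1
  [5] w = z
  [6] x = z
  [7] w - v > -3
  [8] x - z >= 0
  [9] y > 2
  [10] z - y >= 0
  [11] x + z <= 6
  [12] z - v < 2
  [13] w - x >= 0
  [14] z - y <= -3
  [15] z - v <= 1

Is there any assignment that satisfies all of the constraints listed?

Unsatisfiable

Constraints 1, 4, 8, 10, and 13 give v − w ≥ 1, w − x ≥ 0, x − z ≥ 0, z − y ≥ 0, y − v ≥ 1.
Adding all 5 inequalities: the left sides telescope to 0, and the right sides sum to 1 + 0 + 0 + 0 + 1 = 2. So 0 ≥ 2, which is false.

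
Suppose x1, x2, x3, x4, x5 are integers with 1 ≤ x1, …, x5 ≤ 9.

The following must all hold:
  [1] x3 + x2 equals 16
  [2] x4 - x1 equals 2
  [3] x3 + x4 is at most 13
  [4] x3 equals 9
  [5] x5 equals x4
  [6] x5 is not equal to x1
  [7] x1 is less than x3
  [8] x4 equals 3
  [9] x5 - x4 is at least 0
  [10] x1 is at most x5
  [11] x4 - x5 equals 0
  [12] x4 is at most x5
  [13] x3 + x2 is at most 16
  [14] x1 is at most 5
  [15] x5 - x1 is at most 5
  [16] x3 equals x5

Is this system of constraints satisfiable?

Unsatisfiable

Constraint 4 fixes x3 = 9 and constraint 8 fixes x4 = 3. Constraints 5 and 16 give x3 = x5 = x4, so x3 = x4. But 9 ≠ 3 — contradiction.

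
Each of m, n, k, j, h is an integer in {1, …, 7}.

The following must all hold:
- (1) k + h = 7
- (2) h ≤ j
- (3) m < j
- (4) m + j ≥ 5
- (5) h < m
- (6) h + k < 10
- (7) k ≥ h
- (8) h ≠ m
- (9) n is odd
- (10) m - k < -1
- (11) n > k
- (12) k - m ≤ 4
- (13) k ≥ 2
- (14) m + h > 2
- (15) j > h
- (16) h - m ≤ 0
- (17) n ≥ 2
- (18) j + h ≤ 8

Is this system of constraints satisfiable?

One satisfying assignment is m = 2, n = 7, k = 6, j = 4, h = 1.
For the less obvious constraints — constraint 1: k + h = 7; constraint 4: m + j = 6; constraint 6: h + k = 7 — and the others hold by inspection.

Satisfiable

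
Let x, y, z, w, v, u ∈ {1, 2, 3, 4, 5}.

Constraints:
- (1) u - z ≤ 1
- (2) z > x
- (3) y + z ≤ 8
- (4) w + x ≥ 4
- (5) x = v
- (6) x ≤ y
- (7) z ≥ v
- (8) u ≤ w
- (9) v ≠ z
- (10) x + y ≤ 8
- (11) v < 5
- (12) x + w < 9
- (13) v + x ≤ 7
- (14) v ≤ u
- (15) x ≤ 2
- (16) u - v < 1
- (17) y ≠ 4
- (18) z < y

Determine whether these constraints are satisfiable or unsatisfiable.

Satisfiable

The assignment x = 2, y = 5, z = 3, w = 5, v = 2, u = 2 works:
  constraint 1 holds since u - z = -1.
  constraint 3 holds since y + z = 8.
The rest check out directly.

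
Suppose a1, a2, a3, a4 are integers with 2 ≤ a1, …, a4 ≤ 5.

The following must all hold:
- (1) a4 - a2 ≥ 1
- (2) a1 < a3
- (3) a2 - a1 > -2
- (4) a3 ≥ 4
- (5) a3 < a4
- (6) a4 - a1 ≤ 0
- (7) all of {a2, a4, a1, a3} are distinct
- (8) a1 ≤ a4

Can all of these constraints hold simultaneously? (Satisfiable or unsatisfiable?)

Constraints 2, 5, and 6 give a1 < a3, a3 < a4, a4 ≤ a1. Chaining: a1 < a3 < a4 ≤ a1, which forces a1 < a1 — impossible.

Unsatisfiable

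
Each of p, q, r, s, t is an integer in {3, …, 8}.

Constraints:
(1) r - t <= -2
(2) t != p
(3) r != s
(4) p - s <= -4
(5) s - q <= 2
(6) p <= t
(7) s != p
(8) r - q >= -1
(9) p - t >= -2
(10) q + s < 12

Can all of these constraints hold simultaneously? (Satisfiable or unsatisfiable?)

Unsatisfiable

Constraints 1, 4, 5, 8, and 9 give s − p ≥ 4, p − t ≥ -2, t − r ≥ 2, r − q ≥ -1, q − s ≥ -2.
Adding all 5 inequalities: the left sides telescope to 0, and the right sides sum to 4 + (-2) + 2 + (-1) + (-2) = 1. So 0 ≥ 1, which is false.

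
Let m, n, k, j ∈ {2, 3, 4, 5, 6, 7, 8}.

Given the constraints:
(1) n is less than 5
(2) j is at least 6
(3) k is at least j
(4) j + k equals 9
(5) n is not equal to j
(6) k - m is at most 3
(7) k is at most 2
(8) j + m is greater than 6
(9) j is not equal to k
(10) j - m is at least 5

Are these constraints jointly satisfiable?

Unsatisfiable

From constraint 2: j ≥ 6. From constraints 3 and 7: j ≤ k and k ≤ 2, so j ≤ 2. But 2 < 6, so no value of j works.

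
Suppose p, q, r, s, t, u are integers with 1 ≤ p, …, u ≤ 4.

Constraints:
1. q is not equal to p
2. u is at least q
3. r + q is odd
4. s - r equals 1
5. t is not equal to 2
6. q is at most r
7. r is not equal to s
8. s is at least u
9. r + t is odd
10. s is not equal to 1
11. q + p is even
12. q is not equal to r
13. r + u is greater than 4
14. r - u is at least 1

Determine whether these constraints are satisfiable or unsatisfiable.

Satisfiable

One satisfying assignment is p = 4, q = 2, r = 3, s = 4, t = 4, u = 2.
For the less obvious constraints — constraint 4: s - r = 1; constraint 13: r + u = 5 — and the others hold by inspection.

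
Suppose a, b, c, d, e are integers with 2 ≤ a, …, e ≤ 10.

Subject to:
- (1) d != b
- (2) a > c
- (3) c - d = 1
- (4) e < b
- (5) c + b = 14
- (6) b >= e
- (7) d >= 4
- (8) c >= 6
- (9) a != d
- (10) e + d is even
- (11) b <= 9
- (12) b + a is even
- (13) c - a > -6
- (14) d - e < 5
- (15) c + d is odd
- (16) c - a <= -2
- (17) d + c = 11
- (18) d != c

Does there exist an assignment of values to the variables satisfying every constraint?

The assignment a = 10, b = 8, c = 6, d = 5, e = 3 works:
  constraint 3 holds since c - d = 1.
  constraint 5 holds since c + b = 14.
  constraint 13 holds since c - a = -4.
The rest check out directly.

Satisfiable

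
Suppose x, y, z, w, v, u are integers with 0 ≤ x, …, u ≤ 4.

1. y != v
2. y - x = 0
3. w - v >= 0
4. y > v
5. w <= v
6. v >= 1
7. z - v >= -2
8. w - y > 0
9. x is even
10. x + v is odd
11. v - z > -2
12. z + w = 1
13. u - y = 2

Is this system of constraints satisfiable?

Constraints 4, 5, and 8 give y < w, w ≤ v, v < y. Chaining: y < w ≤ v < y, which forces y < y — impossible.

Unsatisfiable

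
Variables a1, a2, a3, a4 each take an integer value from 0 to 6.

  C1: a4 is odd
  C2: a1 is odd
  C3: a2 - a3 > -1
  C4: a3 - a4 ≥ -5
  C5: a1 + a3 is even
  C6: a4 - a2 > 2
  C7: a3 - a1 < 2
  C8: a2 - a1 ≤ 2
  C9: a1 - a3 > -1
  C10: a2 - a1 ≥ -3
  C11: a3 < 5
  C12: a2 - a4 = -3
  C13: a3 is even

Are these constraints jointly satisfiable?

Constraint 2 makes a1 odd and constraint 13 makes a3 even, so a1 + a3 must be odd. Constraint 5 says a1 + a3 is even — contradiction.

Unsatisfiable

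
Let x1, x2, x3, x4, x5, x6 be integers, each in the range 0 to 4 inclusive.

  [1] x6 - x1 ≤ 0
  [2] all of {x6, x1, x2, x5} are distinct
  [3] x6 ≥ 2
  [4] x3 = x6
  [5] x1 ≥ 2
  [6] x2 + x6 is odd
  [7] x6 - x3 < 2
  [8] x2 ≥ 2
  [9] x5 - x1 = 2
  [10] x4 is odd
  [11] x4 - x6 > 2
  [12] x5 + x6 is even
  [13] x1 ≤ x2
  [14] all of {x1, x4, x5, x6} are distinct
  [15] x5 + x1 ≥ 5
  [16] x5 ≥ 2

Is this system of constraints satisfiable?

Unsatisfiable

Constraints 3, 5, 8, and 16 confine each of x6, x1, x2, x5 to the 3 values {2, …, 4} (the domain already gives each ≤ 4).
Constraint 2 requires all 4 of them to be distinct, but only 3 values are available — impossible by the pigeonhole principle.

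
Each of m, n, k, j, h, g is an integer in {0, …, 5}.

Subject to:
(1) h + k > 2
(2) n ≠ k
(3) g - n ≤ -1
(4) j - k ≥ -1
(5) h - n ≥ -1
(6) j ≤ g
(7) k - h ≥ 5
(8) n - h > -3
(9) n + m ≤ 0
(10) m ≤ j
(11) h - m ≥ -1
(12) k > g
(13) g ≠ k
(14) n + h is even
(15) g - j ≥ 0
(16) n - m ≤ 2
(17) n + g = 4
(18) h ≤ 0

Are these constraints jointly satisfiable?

Constraints 3, 4, 7, 11, 15, and 16 give h − m ≥ -1, m − n ≥ -2, n − g ≥ 1, g − j ≥ 0, j − k ≥ -1, k − h ≥ 5.
Adding all 6 inequalities: the left sides telescope to 0, and the right sides sum to (-1) + (-2) + 1 + 0 + (-1) + 5 = 2. So 0 ≥ 2, which is false.

Unsatisfiable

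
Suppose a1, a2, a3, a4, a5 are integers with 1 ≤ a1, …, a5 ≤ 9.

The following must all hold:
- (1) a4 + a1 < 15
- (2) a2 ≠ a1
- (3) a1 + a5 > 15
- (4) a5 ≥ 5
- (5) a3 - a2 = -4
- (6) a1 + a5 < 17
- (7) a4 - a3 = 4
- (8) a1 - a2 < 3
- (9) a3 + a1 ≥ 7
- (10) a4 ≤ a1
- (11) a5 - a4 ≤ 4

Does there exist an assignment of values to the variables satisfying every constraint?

Setting (a1, a2, a3, a4, a5) = (7, 6, 2, 6, 9) satisfies everything: constraint 1: a4 + a1 = 13; constraint 3: a1 + a5 = 16, and the others follow.

Satisfiable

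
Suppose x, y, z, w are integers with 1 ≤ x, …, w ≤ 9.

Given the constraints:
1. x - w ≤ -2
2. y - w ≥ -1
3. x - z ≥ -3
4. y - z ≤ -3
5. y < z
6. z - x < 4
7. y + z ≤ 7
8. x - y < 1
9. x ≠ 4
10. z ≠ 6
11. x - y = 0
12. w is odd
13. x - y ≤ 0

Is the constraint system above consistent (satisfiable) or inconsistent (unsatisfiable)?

Constraints 1, 2, 3, and 4 give y − w ≥ -1, w − x ≥ 2, x − z ≥ -3, z − y ≥ 3.
Adding all 4 inequalities: the left sides telescope to 0, and the right sides sum to (-1) + 2 + (-3) + 3 = 1. So 0 ≥ 1, which is false.

Unsatisfiable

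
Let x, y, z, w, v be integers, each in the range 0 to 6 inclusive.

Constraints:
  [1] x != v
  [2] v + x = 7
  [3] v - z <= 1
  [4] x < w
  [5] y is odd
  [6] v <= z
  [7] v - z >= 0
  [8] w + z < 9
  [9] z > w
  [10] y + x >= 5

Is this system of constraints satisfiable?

The assignment x = 1, y = 5, z = 6, w = 2, v = 6 works:
  constraint 2 holds since v + x = 7.
  constraint 3 holds since v - z = 0.
The rest check out directly.

Satisfiable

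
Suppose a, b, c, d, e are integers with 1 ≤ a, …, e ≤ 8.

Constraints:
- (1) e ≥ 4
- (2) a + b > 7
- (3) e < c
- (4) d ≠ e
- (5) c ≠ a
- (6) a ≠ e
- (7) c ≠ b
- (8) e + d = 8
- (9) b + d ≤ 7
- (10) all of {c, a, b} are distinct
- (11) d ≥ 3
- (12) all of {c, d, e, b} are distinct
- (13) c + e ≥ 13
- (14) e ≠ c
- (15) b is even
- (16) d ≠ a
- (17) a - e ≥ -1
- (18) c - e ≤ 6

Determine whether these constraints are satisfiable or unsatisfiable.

Satisfiable

Try a = 6, b = 2, c = 8, d = 3, e = 5.
Check constraint 2: a + b = 8; constraint 8: e + d = 8. The remaining constraints are straightforward to verify.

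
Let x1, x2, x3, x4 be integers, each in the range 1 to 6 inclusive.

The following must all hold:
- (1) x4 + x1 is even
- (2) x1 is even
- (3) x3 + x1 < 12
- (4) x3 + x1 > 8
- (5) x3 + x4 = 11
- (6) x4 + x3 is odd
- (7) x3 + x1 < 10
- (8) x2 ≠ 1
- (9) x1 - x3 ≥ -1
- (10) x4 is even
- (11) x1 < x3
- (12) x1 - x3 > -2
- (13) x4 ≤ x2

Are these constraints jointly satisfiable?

Satisfiable

One satisfying assignment is x1 = 4, x2 = 6, x3 = 5, x4 = 6.
For the less obvious constraints — constraint 3: x3 + x1 = 9; constraint 4: x3 + x1 = 9; constraint 5: x3 + x4 = 11 — and the others hold by inspection.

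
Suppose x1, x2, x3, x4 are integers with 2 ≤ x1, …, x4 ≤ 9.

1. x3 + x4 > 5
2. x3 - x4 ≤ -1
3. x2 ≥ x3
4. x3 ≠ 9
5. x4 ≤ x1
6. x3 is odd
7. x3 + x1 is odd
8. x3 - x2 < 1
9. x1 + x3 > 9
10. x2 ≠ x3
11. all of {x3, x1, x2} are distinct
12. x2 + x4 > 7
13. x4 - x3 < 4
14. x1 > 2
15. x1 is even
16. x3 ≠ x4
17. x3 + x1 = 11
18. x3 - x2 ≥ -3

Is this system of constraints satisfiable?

Satisfiable

The assignment x1 = 8, x2 = 5, x3 = 3, x4 = 5 works:
  constraint 1 holds since x3 + x4 = 8.
  constraint 2 holds since x3 - x4 = -2.
The rest check out directly.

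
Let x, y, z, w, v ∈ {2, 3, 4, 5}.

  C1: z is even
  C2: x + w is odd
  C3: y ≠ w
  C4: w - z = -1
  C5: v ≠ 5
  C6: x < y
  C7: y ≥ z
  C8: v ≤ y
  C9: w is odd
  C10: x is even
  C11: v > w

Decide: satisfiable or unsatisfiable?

Try x = 2, y = 4, z = 4, w = 3, v = 4.
Check constraint 1: z = 4 is even; constraint 2: x + w = 5 is odd; constraint 4: w - z = -1. The remaining constraints are straightforward to verify.

Satisfiable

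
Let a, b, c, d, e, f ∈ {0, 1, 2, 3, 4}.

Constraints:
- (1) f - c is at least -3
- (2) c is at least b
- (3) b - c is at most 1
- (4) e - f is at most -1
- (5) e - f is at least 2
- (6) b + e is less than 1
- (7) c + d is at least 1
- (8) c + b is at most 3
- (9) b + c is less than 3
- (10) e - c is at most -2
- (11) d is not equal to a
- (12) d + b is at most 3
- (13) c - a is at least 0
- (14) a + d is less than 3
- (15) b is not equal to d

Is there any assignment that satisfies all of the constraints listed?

Unsatisfiable

Constraints 1, 5, and 10 give f − c ≥ -3, c − e ≥ 2, e − f ≥ 2.
Adding all 3 inequalities: the left sides telescope to 0, and the right sides sum to (-3) + 2 + 2 = 1. So 0 ≥ 1, which is false.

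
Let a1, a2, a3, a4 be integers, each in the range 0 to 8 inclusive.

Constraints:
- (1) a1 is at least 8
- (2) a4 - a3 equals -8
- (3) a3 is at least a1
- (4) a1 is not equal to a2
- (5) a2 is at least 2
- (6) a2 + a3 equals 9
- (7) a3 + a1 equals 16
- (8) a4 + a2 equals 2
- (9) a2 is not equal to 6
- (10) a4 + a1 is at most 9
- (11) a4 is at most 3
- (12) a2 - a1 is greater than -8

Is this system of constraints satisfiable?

Unsatisfiable

From constraint 5: a2 ≥ 2. From constraints 1 and 3: a3 ≥ a1 ≥ 8. Hence a2 + a3 ≥ 10. But constraint 6 requires a2 + a3 = 9, and 9 < 10. Contradiction.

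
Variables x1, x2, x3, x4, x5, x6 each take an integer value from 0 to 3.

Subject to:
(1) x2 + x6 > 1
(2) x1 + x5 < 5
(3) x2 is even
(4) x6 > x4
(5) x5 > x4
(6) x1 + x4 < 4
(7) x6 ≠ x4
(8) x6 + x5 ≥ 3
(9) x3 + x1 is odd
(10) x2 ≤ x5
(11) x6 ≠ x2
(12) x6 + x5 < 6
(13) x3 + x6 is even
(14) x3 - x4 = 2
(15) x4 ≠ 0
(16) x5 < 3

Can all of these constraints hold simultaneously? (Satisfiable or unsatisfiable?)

Take x1 = 0, x2 = 0, x3 = 3, x4 = 1, x5 = 2, x6 = 3. Then constraint 1: x2 + x6 = 3; constraint 2: x1 + x5 = 2, and every other listed constraint is also met.

Satisfiable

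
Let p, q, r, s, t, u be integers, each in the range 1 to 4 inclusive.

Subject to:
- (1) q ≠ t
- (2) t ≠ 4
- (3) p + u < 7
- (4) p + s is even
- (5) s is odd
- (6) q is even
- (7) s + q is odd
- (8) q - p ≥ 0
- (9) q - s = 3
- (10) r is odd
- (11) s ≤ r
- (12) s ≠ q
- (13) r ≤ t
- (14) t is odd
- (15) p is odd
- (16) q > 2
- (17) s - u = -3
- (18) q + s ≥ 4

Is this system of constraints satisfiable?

Satisfiable

Setting (p, q, r, s, t, u) = (1, 4, 1, 1, 1, 4) satisfies everything: constraint 3: p + u = 5; constraint 8: q - p = 3; constraint 9: q - s = 3, and the others follow.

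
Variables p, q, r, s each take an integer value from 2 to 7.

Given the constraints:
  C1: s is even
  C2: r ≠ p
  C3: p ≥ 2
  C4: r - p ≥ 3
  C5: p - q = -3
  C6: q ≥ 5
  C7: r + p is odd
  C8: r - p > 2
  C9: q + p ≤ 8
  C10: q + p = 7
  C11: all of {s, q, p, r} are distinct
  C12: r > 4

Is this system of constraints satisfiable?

The assignment p = 2, q = 5, r = 7, s = 4 works:
  constraint 4 holds since r - p = 5.
  constraint 5 holds since p - q = -3.
  constraint 8 holds since r - p = 5.
The rest check out directly.

Satisfiable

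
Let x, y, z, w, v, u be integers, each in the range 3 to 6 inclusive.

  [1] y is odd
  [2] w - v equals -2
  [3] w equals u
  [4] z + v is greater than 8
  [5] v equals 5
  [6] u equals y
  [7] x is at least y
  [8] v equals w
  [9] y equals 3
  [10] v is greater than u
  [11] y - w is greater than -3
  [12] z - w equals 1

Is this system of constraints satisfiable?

Unsatisfiable

Constraint 5 fixes v = 5 and constraint 9 fixes y = 3. Constraints 3, 6, and 8 give v = w = u = y, so v = y. But 5 ≠ 3 — contradiction.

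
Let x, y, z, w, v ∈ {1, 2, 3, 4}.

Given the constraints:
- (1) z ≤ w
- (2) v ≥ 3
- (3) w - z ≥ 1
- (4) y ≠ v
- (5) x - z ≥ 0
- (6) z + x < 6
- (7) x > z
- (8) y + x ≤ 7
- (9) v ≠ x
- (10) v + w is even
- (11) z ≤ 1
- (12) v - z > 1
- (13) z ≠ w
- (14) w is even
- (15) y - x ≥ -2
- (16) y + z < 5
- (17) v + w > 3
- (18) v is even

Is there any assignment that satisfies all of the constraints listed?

Satisfiable

The assignment x = 3, y = 2, z = 1, w = 2, v = 4 works:
  constraint 3 holds since w - z = 1.
  constraint 5 holds since x - z = 2.
  constraint 6 holds since z + x = 4.
The rest check out directly.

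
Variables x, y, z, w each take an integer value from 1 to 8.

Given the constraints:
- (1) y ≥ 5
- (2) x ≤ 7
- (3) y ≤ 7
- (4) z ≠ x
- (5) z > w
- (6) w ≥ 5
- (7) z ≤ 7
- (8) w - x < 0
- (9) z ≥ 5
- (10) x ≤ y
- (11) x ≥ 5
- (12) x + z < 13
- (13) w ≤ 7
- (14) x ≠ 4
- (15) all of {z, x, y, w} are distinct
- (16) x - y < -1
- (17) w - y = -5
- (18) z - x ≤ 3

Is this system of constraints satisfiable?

Unsatisfiable

Constraints 1, 2, 3, 6, 7, 9, 11, and 13 confine each of z, x, y, w to the 3 values {5, …, 7}.
Constraint 15 requires all 4 of them to be distinct, but only 3 values are available — impossible by the pigeonhole principle.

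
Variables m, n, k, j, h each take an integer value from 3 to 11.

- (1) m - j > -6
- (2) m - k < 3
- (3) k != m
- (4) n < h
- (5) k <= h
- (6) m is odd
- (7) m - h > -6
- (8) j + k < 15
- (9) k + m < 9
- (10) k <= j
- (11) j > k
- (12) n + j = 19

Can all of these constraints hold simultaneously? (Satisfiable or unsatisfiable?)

Setting (m, n, k, j, h) = (5, 9, 3, 10, 10) satisfies everything: constraint 1: m - j = -5; constraint 2: m - k = 2, and the others follow.

Satisfiable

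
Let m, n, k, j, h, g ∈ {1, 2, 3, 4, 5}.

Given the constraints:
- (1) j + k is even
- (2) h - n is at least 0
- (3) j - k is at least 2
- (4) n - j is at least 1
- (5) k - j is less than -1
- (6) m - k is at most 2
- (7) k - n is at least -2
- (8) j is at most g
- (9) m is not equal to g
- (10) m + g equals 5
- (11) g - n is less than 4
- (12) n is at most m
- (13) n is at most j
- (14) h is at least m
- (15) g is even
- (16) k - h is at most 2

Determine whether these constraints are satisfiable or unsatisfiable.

Constraints 3, 4, and 7 give k − n ≥ -2, n − j ≥ 1, j − k ≥ 2.
Adding all 3 inequalities: the left sides telescope to 0, and the right sides sum to (-2) + 1 + 2 = 1. So 0 ≥ 1, which is false.

Unsatisfiable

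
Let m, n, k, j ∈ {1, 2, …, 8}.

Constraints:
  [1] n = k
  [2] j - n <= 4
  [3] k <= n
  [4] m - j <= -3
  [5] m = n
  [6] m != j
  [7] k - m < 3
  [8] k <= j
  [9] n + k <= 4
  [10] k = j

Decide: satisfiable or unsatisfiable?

Unsatisfiable

From constraints 1, 5, and 10, m = n = k = j, so m = j. But constraint 6 says m ≠ j. Contradiction.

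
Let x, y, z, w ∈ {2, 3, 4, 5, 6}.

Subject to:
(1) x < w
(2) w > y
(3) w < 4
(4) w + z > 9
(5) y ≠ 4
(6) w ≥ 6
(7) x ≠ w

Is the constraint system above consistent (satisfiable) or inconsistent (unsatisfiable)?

From constraint 6: w ≥ 6. From constraint 3: w ≤ 3. But 3 < 6, so no value of w works.

Unsatisfiable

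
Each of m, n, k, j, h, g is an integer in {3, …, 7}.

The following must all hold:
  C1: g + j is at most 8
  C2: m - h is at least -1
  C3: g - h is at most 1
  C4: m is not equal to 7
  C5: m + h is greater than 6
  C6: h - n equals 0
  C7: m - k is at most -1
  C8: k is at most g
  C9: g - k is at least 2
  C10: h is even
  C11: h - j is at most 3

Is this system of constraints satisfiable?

Constraints 2, 3, 7, and 9 give k − m ≥ 1, m − h ≥ -1, h − g ≥ -1, g − k ≥ 2.
Adding all 4 inequalities: the left sides telescope to 0, and the right sides sum to 1 + (-1) + (-1) + 2 = 1. So 0 ≥ 1, which is false.

Unsatisfiable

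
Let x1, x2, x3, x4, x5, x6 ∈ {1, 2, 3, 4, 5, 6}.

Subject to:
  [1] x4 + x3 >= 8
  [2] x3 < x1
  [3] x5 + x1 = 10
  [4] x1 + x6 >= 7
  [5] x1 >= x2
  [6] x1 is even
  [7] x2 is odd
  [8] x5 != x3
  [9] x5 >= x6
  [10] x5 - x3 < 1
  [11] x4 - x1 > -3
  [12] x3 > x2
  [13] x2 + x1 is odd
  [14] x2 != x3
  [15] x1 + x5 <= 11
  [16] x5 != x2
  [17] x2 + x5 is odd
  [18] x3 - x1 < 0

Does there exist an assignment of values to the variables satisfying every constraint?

Setting (x1, x2, x3, x4, x5, x6) = (6, 1, 5, 6, 4, 2) satisfies everything: constraint 1: x4 + x3 = 11; constraint 3: x5 + x1 = 10, and the others follow.

Satisfiable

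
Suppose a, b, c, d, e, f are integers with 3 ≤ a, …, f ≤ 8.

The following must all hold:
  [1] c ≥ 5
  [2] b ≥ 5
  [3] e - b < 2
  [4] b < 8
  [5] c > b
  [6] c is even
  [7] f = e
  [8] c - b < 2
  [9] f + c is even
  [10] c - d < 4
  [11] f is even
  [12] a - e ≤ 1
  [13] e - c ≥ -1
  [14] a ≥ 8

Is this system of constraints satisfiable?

Satisfiable

One satisfying assignment is a = 8, b = 7, c = 8, d = 6, e = 8, f = 8.
For the less obvious constraints — constraint 3: e - b = 1; constraint 8: c - b = 1 — and the others hold by inspection.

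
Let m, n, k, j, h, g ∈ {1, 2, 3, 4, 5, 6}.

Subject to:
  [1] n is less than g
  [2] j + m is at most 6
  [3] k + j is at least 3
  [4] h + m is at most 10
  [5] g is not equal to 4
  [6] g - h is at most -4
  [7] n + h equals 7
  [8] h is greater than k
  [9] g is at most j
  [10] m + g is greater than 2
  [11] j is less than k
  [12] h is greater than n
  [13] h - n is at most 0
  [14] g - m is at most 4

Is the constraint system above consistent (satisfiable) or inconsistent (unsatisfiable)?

Unsatisfiable

Constraints 1, 8, 9, 11, and 13 give n < g, g ≤ j, j < k, k < h, h ≤ n. Chaining: n < g ≤ j < k < h ≤ n, which forces n < n — impossible.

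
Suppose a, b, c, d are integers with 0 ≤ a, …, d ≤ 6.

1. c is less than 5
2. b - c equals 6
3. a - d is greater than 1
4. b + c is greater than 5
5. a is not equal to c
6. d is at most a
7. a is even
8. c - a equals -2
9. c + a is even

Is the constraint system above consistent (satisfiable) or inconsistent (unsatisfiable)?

Satisfiable

Try a = 2, b = 6, c = 0, d = 0.
Check constraint 2: b - c = 6; constraint 3: a - d = 2. The remaining constraints are straightforward to verify.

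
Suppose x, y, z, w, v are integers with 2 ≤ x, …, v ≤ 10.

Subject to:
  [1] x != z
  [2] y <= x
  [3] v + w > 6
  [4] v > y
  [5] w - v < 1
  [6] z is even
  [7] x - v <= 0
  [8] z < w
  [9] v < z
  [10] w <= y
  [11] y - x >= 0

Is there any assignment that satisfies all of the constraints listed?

Unsatisfiable

Constraints 2, 7, 8, 9, and 10 give y ≤ x, x ≤ v, v < z, z < w, w ≤ y. Chaining: y ≤ x ≤ v < z < w ≤ y, which forces y < y — impossible.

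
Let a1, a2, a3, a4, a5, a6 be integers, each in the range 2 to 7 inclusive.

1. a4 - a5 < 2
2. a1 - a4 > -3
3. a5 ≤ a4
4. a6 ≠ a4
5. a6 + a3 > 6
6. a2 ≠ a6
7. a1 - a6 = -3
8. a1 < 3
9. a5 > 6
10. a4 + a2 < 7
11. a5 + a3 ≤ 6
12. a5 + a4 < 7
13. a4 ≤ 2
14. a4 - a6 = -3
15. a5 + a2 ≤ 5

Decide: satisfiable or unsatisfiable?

Unsatisfiable

From constraint 9: a5 ≥ 7. From constraints 3 and 13: a5 ≤ a4 and a4 ≤ 2, so a5 ≤ 2. But 2 < 7, so no value of a5 works.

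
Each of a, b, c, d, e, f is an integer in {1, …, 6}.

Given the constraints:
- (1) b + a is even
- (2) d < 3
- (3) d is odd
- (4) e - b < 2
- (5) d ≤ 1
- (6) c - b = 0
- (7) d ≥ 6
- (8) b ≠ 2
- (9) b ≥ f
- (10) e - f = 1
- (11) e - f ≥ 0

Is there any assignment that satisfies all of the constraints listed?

From constraint 7: d ≥ 6. From constraint 5: d ≤ 1. But 1 < 6, so no value of d works.

Unsatisfiable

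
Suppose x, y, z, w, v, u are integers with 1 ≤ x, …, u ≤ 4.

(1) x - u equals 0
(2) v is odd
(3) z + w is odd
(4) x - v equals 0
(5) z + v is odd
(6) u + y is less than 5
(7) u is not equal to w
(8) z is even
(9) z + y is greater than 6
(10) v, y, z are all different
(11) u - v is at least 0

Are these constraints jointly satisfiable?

Satisfiable

Setting (x, y, z, w, v, u) = (1, 3, 4, 3, 1, 1) satisfies everything: constraint 1: x - u = 0; constraint 4: x - v = 0, and the others follow.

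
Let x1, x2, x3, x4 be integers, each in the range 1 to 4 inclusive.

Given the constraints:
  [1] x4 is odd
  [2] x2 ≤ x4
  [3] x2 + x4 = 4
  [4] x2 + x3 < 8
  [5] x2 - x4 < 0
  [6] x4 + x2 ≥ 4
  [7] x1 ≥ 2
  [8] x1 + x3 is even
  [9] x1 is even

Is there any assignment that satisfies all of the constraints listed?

Try x1 = 4, x2 = 1, x3 = 4, x4 = 3.
Check constraint 3: x2 + x4 = 4; constraint 4: x2 + x3 = 5. The remaining constraints are straightforward to verify.

Satisfiable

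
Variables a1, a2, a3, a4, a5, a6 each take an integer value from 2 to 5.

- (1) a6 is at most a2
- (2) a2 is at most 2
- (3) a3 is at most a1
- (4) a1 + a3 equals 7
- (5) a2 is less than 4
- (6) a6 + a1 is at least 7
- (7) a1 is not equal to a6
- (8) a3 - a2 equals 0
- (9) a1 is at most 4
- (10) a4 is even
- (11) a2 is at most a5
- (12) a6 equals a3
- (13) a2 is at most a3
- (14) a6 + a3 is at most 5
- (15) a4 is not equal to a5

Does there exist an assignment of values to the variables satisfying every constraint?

Unsatisfiable

From constraints 1 and 2: a6 ≤ a2 ≤ 2. From constraint 9: a1 ≤ 4. Hence a6 + a1 ≤ 6. But constraint 6 requires a6 + a1 ≥ 7, and 7 > 6. Contradiction.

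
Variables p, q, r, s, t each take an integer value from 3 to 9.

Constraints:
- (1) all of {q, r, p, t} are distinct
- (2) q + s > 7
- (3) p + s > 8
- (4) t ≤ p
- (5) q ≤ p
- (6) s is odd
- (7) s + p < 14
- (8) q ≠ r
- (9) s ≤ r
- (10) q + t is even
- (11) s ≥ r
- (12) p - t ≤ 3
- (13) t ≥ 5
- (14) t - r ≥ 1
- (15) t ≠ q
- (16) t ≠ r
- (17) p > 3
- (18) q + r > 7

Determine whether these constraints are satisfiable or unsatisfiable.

Satisfiable

The assignment p = 8, q = 5, r = 3, s = 3, t = 7 works:
  constraint 2 holds since q + s = 8.
  constraint 3 holds since p + s = 11.
  constraint 7 holds since s + p = 11.
The rest check out directly.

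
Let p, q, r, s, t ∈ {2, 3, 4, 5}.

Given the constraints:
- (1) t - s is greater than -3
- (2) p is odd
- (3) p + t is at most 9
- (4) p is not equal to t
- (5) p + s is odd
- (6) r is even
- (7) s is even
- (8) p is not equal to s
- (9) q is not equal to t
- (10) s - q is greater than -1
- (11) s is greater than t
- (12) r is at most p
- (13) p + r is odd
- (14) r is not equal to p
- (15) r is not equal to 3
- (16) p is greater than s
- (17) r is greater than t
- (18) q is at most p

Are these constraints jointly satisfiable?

Satisfiable

Setting (p, q, r, s, t) = (5, 4, 4, 4, 2) satisfies everything: constraint 1: t - s = -2; constraint 3: p + t = 7, and the others follow.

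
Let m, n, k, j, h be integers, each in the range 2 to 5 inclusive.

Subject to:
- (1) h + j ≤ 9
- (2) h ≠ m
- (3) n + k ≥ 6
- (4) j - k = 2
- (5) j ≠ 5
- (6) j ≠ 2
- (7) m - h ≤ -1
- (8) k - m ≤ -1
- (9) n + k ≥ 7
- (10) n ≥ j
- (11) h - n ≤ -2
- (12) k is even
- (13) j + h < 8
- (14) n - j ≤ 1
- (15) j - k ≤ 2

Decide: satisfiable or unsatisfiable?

Constraints 7, 8, 11, 14, and 15 give h − m ≥ 1, m − k ≥ 1, k − j ≥ -2, j − n ≥ -1, n − h ≥ 2.
Adding all 5 inequalities: the left sides telescope to 0, and the right sides sum to 1 + 1 + (-2) + (-1) + 2 = 1. So 0 ≥ 1, which is false.

Unsatisfiable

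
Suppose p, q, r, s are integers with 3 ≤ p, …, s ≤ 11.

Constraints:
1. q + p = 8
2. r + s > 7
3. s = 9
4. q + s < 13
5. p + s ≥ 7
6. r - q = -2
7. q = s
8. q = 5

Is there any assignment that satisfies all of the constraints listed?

Constraint 8 fixes q = 5 and constraint 3 fixes s = 9, but constraint 7 requires q = s. Since 5 ≠ 9, contradiction.

Unsatisfiable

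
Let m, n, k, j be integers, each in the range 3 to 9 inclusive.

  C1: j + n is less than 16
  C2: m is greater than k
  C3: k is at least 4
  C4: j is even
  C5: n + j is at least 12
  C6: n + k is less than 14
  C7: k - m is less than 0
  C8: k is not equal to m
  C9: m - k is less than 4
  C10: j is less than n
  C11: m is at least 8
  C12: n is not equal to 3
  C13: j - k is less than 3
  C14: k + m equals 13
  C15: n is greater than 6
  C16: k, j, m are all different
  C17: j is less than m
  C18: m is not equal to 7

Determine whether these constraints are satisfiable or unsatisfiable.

Try m = 8, n = 8, k = 5, j = 6.
Check constraint 1: j + n = 14; constraint 5: n + j = 14; constraint 6: n + k = 13. The remaining constraints are straightforward to verify.

Satisfiable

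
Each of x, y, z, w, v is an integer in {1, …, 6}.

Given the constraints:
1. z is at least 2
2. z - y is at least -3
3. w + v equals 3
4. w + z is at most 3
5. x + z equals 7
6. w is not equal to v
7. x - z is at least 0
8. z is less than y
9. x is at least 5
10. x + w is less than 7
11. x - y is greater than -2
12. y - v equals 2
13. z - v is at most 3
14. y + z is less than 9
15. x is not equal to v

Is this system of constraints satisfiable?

Satisfiable

The assignment x = 5, y = 4, z = 2, w = 1, v = 2 works:
  constraint 2 holds since z - y = -2.
  constraint 3 holds since w + v = 3.
  constraint 4 holds since w + z = 3.
The rest check out directly.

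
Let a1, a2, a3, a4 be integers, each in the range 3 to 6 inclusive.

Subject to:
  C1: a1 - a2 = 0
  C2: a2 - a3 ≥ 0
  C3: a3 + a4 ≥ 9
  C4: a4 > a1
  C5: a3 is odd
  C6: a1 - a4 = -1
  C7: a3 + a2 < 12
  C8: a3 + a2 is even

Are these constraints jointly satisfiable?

The assignment a1 = 5, a2 = 5, a3 = 5, a4 = 6 works:
  constraint 1 holds since a1 - a2 = 0.
  constraint 2 holds since a2 - a3 = 0.
The rest check out directly.

Satisfiable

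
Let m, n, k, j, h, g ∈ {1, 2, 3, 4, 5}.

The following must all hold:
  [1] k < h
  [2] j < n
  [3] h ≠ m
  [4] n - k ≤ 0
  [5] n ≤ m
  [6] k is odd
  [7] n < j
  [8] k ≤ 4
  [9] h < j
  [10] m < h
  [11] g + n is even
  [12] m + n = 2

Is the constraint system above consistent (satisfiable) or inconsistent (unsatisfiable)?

Unsatisfiable

Constraints 2, 5, 9, and 10 give j < n, n ≤ m, m < h, h < j. Chaining: j < n ≤ m < h < j, which forces j < j — impossible.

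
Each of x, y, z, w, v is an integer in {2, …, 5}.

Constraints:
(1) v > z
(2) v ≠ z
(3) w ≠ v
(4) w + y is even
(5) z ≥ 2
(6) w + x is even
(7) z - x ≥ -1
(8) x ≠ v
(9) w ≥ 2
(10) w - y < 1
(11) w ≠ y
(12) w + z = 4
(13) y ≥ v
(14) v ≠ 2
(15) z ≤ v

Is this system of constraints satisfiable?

Satisfiable

One satisfying assignment is x = 2, y = 4, z = 2, w = 2, v = 4.
For the less obvious constraints — constraint 7: z - x = 0; constraint 10: w - y = -2 — and the others hold by inspection.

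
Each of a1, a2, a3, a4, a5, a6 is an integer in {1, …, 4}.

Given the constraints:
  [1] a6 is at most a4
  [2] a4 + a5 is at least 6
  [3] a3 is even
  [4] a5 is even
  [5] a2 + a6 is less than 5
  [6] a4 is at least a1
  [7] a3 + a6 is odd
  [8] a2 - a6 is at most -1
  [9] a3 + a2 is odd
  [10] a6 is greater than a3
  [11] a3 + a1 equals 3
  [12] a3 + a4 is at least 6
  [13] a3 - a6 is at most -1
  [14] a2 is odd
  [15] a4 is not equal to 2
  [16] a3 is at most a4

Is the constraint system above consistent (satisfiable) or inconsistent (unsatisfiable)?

Take a1 = 1, a2 = 1, a3 = 2, a4 = 4, a5 = 4, a6 = 3. Then constraint 2: a4 + a5 = 8; constraint 5: a2 + a6 = 4, and every other listed constraint is also met.

Satisfiable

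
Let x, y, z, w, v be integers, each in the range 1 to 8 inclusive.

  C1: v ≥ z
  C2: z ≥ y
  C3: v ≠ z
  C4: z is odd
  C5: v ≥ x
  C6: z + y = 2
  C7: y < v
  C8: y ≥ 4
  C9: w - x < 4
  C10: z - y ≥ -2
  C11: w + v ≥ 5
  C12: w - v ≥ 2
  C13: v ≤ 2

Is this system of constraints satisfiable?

Unsatisfiable

From constraints 2 and 8: z ≥ y and y ≥ 4, so z ≥ 4. From constraints 1 and 13: z ≤ v and v ≤ 2, so z ≤ 2. But 2 < 4, so no value of z works.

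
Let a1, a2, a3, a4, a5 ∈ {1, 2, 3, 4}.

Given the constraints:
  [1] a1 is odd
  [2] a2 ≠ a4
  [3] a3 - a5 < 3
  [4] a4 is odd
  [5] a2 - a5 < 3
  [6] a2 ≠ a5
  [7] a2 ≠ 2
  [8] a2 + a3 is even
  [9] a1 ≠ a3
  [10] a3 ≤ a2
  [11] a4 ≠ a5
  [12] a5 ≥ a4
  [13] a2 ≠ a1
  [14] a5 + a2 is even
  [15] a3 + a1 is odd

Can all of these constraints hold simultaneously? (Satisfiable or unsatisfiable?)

Satisfiable

Try a1 = 1, a2 = 4, a3 = 4, a4 = 1, a5 = 2.
Check constraint 3: a3 - a5 = 2; constraint 5: a2 - a5 = 2. The remaining constraints are straightforward to verify.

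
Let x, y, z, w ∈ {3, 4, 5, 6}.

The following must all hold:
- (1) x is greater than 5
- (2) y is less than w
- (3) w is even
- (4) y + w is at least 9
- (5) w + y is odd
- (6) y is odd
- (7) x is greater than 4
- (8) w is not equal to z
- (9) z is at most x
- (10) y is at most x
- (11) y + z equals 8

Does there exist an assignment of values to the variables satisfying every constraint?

Take x = 6, y = 5, z = 3, w = 6. Then constraint 4: y + w = 11; constraint 11: y + z = 8, and every other listed constraint is also met.

Satisfiable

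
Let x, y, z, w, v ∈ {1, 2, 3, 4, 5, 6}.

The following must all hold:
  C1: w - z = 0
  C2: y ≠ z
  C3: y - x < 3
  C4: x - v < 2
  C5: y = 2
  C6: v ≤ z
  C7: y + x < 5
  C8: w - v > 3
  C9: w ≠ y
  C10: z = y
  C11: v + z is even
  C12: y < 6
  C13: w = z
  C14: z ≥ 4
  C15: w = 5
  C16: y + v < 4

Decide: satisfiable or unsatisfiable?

Unsatisfiable

Constraint 15 fixes w = 5 and constraint 5 fixes y = 2. Constraints 10 and 13 give w = z = y, so w = y. But 5 ≠ 2 — contradiction.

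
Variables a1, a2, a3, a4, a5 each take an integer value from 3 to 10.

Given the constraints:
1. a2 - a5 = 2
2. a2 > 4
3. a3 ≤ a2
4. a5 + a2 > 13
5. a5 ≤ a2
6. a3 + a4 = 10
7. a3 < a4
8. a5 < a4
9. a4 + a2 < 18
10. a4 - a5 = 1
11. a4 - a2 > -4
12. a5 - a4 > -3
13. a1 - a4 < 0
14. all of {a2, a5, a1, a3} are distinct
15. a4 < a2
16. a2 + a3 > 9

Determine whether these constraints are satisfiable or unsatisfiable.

Satisfiable

Setting (a1, a2, a3, a4, a5) = (5, 8, 3, 7, 6) satisfies everything: constraint 1: a2 - a5 = 2; constraint 4: a5 + a2 = 14, and the others follow.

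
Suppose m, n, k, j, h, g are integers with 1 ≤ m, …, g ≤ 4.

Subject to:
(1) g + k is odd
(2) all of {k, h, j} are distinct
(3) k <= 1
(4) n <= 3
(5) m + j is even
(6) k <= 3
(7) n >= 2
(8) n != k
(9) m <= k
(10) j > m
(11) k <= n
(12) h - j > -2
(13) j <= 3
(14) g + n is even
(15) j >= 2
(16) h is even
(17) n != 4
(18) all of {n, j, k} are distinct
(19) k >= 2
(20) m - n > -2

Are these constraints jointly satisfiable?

Unsatisfiable

Constraints 4, 6, 7, 13, 15, and 19 confine each of n, j, k to the 2 values {2, 3}.
Constraint 18 requires all 3 of them to be distinct, but only 2 values are available — impossible by the pigeonhole principle.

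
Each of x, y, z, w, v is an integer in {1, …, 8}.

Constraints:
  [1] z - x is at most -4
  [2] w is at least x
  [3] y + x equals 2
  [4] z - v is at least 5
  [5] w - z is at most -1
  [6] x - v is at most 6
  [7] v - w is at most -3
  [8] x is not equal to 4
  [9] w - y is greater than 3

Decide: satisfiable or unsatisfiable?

Unsatisfiable

Constraints 1, 5, 6, and 7 give v − x ≥ -6, x − z ≥ 4, z − w ≥ 1, w − v ≥ 3.
Adding all 4 inequalities: the left sides telescope to 0, and the right sides sum to (-6) + 4 + 1 + 3 = 2. So 0 ≥ 2, which is false.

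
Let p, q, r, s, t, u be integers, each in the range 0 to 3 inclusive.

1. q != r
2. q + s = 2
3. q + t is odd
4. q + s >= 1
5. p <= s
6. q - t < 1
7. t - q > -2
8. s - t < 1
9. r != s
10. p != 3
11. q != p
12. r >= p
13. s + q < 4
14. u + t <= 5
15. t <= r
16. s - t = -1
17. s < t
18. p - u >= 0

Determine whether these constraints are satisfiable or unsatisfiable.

The assignment p = 0, q = 1, r = 2, s = 1, t = 2, u = 0 works:
  constraint 2 holds since q + s = 2.
  constraint 4 holds since q + s = 2.
  constraint 6 holds since q - t = -1.
The rest check out directly.

Satisfiable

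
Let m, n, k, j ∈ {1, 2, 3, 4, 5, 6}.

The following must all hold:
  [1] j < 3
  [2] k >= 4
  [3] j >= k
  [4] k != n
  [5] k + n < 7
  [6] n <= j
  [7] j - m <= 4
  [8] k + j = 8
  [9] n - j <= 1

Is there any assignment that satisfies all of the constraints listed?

Unsatisfiable

From constraints 2 and 3: j ≥ k and k ≥ 4, so j ≥ 4. From constraint 1: j ≤ 2. But 2 < 4, so no value of j works.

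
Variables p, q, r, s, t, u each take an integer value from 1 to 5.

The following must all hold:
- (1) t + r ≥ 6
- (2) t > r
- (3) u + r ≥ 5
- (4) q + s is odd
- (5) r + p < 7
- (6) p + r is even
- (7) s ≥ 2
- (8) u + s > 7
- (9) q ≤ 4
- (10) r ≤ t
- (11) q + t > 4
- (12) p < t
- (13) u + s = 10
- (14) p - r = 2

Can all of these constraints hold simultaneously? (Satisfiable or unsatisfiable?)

One satisfying assignment is p = 4, q = 2, r = 2, s = 5, t = 5, u = 5.
For the less obvious constraints — constraint 1: t + r = 7; constraint 3: u + r = 7 — and the others hold by inspection.

Satisfiable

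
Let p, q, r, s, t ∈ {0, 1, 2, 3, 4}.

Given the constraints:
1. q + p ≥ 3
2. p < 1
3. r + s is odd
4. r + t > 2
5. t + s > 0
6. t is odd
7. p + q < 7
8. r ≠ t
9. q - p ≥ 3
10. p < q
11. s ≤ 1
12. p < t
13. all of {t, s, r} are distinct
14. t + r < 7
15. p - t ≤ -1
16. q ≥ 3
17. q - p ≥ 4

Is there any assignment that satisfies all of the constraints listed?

Satisfiable

One satisfying assignment is p = 0, q = 4, r = 3, s = 0, t = 1.
For the less obvious constraints — constraint 1: q + p = 4; constraint 4: r + t = 4; constraint 5: t + s = 1 — and the others hold by inspection.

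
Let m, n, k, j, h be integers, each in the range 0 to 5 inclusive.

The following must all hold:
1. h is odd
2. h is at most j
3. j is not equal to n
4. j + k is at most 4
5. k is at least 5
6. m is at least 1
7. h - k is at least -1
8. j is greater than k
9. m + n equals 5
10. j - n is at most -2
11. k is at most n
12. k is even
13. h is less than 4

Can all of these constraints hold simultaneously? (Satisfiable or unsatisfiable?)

From constraint 6: m ≥ 1. From constraints 5 and 11: n ≥ k ≥ 5. Hence m + n ≥ 6. But constraint 9 requires m + n = 5, and 5 < 6. Contradiction.

Unsatisfiable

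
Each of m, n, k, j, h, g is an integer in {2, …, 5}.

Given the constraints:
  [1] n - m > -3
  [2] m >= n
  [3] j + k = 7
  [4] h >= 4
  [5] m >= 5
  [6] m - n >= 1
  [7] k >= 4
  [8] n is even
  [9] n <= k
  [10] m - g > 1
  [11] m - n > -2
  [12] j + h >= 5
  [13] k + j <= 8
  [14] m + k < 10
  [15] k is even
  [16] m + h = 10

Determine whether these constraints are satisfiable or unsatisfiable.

Satisfiable

The assignment m = 5, n = 4, k = 4, j = 3, h = 5, g = 2 works:
  constraint 1 holds since n - m = -1.
  constraint 3 holds since j + k = 7.
  constraint 6 holds since m - n = 1.
The rest check out directly.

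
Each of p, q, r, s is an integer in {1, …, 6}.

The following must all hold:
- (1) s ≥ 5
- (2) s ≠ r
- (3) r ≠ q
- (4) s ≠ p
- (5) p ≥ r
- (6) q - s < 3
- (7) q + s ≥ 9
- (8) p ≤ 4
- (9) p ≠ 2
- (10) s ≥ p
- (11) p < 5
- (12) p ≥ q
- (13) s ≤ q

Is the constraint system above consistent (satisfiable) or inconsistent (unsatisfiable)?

From constraints 1 and 13: q ≥ s and s ≥ 5, so q ≥ 5. From constraints 8 and 12: q ≤ p and p ≤ 4, so q ≤ 4. But 4 < 5, so no value of q works.

Unsatisfiable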